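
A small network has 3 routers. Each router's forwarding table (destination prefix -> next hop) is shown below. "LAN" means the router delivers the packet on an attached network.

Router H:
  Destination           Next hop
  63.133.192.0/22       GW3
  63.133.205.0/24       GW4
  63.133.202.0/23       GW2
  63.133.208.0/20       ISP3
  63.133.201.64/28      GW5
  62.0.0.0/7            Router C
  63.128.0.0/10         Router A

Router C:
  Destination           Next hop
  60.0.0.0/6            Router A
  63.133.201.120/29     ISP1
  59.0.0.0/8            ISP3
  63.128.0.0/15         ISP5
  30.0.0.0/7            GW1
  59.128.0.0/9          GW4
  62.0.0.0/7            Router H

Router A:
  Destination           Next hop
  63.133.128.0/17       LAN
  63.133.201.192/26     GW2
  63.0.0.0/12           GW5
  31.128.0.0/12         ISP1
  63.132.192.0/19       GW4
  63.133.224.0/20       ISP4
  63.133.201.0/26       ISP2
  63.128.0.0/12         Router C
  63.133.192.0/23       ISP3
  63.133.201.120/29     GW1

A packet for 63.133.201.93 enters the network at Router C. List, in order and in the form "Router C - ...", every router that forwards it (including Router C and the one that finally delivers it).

Router C - Router H - Router A

At Router C: longest match for 63.133.201.93 is 62.0.0.0/7 -> Router H
At Router H: longest match for 63.133.201.93 is 63.128.0.0/10 -> Router A
At Router A: longest match for 63.133.201.93 is 63.133.128.0/17 -> LAN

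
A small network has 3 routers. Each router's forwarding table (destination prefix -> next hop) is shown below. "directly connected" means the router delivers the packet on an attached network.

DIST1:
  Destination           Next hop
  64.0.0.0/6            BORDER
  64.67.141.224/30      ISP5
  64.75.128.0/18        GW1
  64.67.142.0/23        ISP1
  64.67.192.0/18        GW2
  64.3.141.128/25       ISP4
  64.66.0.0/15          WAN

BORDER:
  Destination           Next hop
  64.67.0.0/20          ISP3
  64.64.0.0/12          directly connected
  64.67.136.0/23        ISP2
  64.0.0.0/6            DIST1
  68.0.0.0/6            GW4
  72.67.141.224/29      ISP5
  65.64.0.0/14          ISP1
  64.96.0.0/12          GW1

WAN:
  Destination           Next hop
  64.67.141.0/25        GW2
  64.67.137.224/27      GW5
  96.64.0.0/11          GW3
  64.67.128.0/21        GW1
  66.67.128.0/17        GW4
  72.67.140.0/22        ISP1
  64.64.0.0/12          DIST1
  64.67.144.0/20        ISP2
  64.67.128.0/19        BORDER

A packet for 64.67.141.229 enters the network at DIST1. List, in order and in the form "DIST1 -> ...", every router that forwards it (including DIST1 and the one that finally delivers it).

DIST1 -> WAN -> BORDER

At DIST1: longest match for 64.67.141.229 is 64.66.0.0/15 -> WAN
At WAN: longest match for 64.67.141.229 is 64.67.128.0/19 -> BORDER
At BORDER: longest match for 64.67.141.229 is 64.64.0.0/12 -> directly connected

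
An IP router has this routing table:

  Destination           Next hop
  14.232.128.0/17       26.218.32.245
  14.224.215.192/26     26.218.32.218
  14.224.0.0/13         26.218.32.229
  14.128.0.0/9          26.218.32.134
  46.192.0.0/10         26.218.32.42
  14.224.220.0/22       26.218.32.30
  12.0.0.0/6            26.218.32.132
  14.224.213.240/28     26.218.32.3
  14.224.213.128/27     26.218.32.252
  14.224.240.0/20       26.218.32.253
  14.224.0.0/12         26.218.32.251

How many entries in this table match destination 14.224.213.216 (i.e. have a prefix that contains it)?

Prefixes containing 14.224.213.216:
  12.0.0.0/6 (12.0.0.0 - 15.255.255.255)
  14.128.0.0/9 (14.128.0.0 - 14.255.255.255)
  14.224.0.0/12 (14.224.0.0 - 14.239.255.255)
  14.224.0.0/13 (14.224.0.0 - 14.231.255.255)
Total matching entries: 4.

4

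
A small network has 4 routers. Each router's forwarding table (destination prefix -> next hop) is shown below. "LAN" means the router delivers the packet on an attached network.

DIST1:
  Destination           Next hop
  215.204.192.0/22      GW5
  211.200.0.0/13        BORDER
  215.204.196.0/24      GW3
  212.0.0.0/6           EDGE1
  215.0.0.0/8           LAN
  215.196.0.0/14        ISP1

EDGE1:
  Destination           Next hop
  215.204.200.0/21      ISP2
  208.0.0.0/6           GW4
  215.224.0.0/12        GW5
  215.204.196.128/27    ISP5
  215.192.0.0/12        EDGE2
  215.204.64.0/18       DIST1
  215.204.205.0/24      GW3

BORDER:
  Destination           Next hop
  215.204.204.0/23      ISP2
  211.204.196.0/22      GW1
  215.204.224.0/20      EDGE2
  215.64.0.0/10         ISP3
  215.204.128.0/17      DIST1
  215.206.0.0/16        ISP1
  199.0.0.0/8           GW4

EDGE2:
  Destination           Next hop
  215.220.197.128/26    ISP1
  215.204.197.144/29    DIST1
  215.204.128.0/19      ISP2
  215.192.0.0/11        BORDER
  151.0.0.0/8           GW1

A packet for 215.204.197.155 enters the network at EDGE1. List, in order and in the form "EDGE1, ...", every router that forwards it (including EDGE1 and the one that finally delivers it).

EDGE1, EDGE2, BORDER, DIST1

At EDGE1: longest match for 215.204.197.155 is 215.192.0.0/12 -> EDGE2
At EDGE2: longest match for 215.204.197.155 is 215.192.0.0/11 -> BORDER
At BORDER: longest match for 215.204.197.155 is 215.204.128.0/17 -> DIST1
At DIST1: longest match for 215.204.197.155 is 215.0.0.0/8 -> LAN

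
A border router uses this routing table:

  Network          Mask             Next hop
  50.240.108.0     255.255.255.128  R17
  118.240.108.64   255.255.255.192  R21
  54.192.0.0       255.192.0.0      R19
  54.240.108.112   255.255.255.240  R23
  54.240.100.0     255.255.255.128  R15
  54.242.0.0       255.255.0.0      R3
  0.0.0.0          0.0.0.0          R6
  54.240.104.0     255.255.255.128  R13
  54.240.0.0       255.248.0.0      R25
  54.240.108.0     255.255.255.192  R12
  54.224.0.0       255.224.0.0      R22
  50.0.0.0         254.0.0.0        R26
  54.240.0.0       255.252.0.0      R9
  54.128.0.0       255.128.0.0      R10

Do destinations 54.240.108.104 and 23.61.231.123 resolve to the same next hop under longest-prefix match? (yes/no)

no

54.240.108.104: longest match 54.240.0.0/14 -> R9
23.61.231.123: longest match 0.0.0.0/0 -> R6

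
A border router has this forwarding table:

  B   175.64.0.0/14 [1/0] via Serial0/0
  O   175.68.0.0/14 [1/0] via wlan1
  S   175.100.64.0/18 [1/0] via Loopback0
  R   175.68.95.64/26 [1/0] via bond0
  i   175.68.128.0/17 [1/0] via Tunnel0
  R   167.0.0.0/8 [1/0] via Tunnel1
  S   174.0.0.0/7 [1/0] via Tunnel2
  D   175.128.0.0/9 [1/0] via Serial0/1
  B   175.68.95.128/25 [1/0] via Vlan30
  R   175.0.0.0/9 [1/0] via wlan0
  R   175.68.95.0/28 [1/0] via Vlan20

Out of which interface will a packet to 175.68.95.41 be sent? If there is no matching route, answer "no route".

Routes whose prefix contains 175.68.95.41:
  174.0.0.0/7 (174.0.0.0 - 175.255.255.255) -> Tunnel2
  175.0.0.0/9 (175.0.0.0 - 175.127.255.255) -> wlan0
  175.68.0.0/14 (175.68.0.0 - 175.71.255.255) -> wlan1
More-specific entries that do NOT match:
  175.68.95.0/28 (175.68.95.0 - 175.68.95.15) does not contain 175.68.95.41
  175.68.95.64/26 (175.68.95.64 - 175.68.95.127) does not contain 175.68.95.41
  175.68.95.128/25 (175.68.95.128 - 175.68.95.255) does not contain 175.68.95.41
  175.100.64.0/18 (175.100.64.0 - 175.100.127.255) does not contain 175.68.95.41
  175.68.128.0/17 (175.68.128.0 - 175.68.255.255) does not contain 175.68.95.41
Longest matching prefix is /14 -> interface wlan1.

wlan1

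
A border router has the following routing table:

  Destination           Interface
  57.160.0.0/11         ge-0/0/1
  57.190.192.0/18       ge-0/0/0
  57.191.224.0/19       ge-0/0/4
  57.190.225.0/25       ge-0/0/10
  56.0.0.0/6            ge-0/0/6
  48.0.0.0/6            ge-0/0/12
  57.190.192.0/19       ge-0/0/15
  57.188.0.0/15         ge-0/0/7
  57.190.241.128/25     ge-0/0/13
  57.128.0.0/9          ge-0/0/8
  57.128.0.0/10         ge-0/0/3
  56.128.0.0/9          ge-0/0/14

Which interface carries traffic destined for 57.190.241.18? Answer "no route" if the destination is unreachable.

Routes whose prefix contains 57.190.241.18:
  56.0.0.0/6 (56.0.0.0 - 59.255.255.255) -> ge-0/0/6
  57.128.0.0/9 (57.128.0.0 - 57.255.255.255) -> ge-0/0/8
  57.128.0.0/10 (57.128.0.0 - 57.191.255.255) -> ge-0/0/3
  57.160.0.0/11 (57.160.0.0 - 57.191.255.255) -> ge-0/0/1
  57.190.192.0/18 (57.190.192.0 - 57.190.255.255) -> ge-0/0/0
More-specific entries that do NOT match:
  57.190.225.0/25 (57.190.225.0 - 57.190.225.127) does not contain 57.190.241.18
  57.190.241.128/25 (57.190.241.128 - 57.190.241.255) does not contain 57.190.241.18
  57.191.224.0/19 (57.191.224.0 - 57.191.255.255) does not contain 57.190.241.18
  57.190.192.0/19 (57.190.192.0 - 57.190.223.255) does not contain 57.190.241.18
Longest matching prefix is /18 -> interface ge-0/0/0.

ge-0/0/0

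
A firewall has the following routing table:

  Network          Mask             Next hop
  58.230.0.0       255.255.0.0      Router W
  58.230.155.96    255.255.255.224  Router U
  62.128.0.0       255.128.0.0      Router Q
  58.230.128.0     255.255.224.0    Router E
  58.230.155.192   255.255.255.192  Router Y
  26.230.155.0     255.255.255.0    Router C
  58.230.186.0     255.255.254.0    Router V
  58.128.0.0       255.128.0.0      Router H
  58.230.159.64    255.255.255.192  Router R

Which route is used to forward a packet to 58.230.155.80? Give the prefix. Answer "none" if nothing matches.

Entries matching 58.230.155.80:
  58.128.0.0/9 (58.128.0.0 - 58.255.255.255)
  58.230.0.0/16 (58.230.0.0 - 58.230.255.255)
  58.230.128.0/19 (58.230.128.0 - 58.230.159.255)
Most specific is 58.230.128.0/19.

58.230.128.0/19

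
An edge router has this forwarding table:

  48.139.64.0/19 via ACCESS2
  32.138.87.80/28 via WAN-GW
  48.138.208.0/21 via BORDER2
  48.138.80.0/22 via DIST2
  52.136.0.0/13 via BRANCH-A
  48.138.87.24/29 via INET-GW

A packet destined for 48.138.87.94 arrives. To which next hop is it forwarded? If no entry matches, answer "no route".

No entry's prefix contains 48.138.87.94; there is no default route.

no route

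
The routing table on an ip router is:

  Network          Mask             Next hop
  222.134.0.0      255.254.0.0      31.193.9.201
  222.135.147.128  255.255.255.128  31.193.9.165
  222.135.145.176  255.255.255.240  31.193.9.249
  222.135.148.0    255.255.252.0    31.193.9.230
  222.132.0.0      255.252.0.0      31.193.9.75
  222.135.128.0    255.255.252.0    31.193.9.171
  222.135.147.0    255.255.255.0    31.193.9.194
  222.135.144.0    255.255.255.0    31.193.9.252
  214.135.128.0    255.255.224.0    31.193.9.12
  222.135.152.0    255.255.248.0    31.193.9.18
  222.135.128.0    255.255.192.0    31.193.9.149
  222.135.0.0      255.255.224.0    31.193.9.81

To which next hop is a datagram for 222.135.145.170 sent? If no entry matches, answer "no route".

31.193.9.149

Routes whose prefix contains 222.135.145.170:
  222.132.0.0/14 (222.132.0.0 - 222.135.255.255) -> 31.193.9.75
  222.134.0.0/15 (222.134.0.0 - 222.135.255.255) -> 31.193.9.201
  222.135.128.0/18 (222.135.128.0 - 222.135.191.255) -> 31.193.9.149
More-specific entries that do NOT match:
  222.135.145.176/28 (222.135.145.176 - 222.135.145.191) does not contain 222.135.145.170
  222.135.147.128/25 (222.135.147.128 - 222.135.147.255) does not contain 222.135.145.170
  222.135.147.0/24 (222.135.147.0 - 222.135.147.255) does not contain 222.135.145.170
  222.135.144.0/24 (222.135.144.0 - 222.135.144.255) does not contain 222.135.145.170
  222.135.148.0/22 (222.135.148.0 - 222.135.151.255) does not contain 222.135.145.170
  222.135.128.0/22 (222.135.128.0 - 222.135.131.255) does not contain 222.135.145.170
  222.135.152.0/21 (222.135.152.0 - 222.135.159.255) does not contain 222.135.145.170
  214.135.128.0/19 (214.135.128.0 - 214.135.159.255) does not contain 222.135.145.170
  222.135.0.0/19 (222.135.0.0 - 222.135.31.255) does not contain 222.135.145.170
Longest matching prefix is /18 -> next hop 31.193.9.149.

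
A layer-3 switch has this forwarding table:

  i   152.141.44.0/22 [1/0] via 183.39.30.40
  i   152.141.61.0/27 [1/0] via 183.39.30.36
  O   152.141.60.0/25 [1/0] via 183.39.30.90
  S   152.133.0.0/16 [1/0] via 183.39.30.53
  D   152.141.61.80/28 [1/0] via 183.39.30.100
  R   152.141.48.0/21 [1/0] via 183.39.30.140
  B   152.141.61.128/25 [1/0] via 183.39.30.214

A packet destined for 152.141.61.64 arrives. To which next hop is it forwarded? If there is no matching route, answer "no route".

No entry's prefix contains 152.141.61.64; there is no default route.

no route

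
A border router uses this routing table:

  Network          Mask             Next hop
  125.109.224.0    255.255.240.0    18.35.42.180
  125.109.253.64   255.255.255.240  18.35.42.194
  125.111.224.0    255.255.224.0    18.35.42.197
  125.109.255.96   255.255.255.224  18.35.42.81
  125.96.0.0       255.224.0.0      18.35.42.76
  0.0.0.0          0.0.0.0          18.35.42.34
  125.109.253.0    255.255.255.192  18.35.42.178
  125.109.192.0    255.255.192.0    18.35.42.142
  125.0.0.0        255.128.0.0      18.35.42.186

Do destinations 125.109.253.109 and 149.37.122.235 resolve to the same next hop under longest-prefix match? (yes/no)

no

125.109.253.109: longest match 125.109.192.0/18 -> 18.35.42.142
149.37.122.235: longest match 0.0.0.0/0 -> 18.35.42.34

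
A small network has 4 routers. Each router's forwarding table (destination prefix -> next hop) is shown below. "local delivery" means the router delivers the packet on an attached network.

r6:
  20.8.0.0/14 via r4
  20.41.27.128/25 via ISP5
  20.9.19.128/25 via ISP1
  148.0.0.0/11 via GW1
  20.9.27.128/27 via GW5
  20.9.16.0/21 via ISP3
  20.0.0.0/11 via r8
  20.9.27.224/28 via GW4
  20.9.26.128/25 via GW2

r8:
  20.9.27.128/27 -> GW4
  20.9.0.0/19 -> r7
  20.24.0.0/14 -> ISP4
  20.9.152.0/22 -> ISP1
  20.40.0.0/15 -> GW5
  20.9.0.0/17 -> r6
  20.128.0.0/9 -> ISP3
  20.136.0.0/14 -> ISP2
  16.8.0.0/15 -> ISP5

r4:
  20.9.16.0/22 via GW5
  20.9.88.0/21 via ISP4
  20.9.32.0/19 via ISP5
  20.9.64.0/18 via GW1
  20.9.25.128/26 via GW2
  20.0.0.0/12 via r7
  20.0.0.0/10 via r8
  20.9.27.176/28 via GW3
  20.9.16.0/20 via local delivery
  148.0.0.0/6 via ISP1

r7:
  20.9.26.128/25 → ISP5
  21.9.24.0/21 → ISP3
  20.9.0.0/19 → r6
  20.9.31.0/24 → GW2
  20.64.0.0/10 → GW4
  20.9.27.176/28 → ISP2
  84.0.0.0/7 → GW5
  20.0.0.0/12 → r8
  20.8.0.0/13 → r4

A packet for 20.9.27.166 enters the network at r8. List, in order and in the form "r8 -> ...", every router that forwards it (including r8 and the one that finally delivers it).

At r8: longest match for 20.9.27.166 is 20.9.0.0/19 -> r7
At r7: longest match for 20.9.27.166 is 20.9.0.0/19 -> r6
At r6: longest match for 20.9.27.166 is 20.8.0.0/14 -> r4
At r4: longest match for 20.9.27.166 is 20.9.16.0/20 -> local delivery

r8 -> r7 -> r6 -> r4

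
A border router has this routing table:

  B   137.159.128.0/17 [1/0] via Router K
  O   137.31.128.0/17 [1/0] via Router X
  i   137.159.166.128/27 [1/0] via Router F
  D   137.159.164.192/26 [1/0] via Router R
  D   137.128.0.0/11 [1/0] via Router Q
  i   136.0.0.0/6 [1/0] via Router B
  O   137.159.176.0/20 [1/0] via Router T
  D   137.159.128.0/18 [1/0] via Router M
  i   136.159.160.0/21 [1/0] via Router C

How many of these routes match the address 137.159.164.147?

Prefixes containing 137.159.164.147:
  136.0.0.0/6 (136.0.0.0 - 139.255.255.255)
  137.128.0.0/11 (137.128.0.0 - 137.159.255.255)
  137.159.128.0/17 (137.159.128.0 - 137.159.255.255)
  137.159.128.0/18 (137.159.128.0 - 137.159.191.255)
Total matching entries: 4.

4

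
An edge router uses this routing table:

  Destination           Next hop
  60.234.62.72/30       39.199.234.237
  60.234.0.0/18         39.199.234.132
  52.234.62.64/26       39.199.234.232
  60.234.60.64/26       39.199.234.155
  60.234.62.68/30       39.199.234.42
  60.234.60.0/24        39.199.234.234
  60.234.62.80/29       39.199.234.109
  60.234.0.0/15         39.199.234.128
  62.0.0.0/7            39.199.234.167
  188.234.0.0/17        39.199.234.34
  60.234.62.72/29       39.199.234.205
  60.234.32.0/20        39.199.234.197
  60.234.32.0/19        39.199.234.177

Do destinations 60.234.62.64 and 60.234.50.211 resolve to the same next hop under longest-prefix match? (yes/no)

yes

60.234.62.64: longest match 60.234.32.0/19 -> 39.199.234.177
60.234.50.211: longest match 60.234.32.0/19 -> 39.199.234.177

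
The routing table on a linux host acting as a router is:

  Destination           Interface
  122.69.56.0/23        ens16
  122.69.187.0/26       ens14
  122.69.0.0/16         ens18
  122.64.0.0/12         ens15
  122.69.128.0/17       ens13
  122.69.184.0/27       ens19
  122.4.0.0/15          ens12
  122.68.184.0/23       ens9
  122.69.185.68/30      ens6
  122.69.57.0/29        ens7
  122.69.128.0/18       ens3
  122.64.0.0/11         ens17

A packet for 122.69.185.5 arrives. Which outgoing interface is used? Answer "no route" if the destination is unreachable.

ens3

Routes whose prefix contains 122.69.185.5:
  122.64.0.0/11 (122.64.0.0 - 122.95.255.255) -> ens17
  122.64.0.0/12 (122.64.0.0 - 122.79.255.255) -> ens15
  122.69.0.0/16 (122.69.0.0 - 122.69.255.255) -> ens18
  122.69.128.0/17 (122.69.128.0 - 122.69.255.255) -> ens13
  122.69.128.0/18 (122.69.128.0 - 122.69.191.255) -> ens3
More-specific entries that do NOT match:
  122.69.185.68/30 (122.69.185.68 - 122.69.185.71) does not contain 122.69.185.5
  122.69.57.0/29 (122.69.57.0 - 122.69.57.7) does not contain 122.69.185.5
  122.69.184.0/27 (122.69.184.0 - 122.69.184.31) does not contain 122.69.185.5
  122.69.187.0/26 (122.69.187.0 - 122.69.187.63) does not contain 122.69.185.5
  122.69.56.0/23 (122.69.56.0 - 122.69.57.255) does not contain 122.69.185.5
  122.68.184.0/23 (122.68.184.0 - 122.68.185.255) does not contain 122.69.185.5
Longest matching prefix is /18 -> interface ens3.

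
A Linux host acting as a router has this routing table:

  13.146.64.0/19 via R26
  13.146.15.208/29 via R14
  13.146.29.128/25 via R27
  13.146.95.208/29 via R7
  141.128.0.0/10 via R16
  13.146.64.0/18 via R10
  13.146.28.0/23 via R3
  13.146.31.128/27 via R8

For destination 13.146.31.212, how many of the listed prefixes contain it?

No listed prefix contains 13.146.31.212.
Total matching entries: 0.

0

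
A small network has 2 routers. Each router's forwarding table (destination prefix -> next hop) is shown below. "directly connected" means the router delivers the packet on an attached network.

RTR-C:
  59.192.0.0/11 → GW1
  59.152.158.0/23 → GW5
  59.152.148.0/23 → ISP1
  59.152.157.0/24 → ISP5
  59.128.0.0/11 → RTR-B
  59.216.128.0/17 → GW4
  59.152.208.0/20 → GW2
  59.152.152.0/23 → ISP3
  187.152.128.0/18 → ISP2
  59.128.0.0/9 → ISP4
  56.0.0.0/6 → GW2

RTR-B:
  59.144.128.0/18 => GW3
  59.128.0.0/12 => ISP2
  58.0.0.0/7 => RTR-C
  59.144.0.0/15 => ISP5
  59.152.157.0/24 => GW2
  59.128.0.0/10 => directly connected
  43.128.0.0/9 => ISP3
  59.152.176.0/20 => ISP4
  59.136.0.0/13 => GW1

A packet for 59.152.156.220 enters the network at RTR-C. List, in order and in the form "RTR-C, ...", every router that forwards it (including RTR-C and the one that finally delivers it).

RTR-C, RTR-B

At RTR-C: longest match for 59.152.156.220 is 59.128.0.0/11 -> RTR-B
At RTR-B: longest match for 59.152.156.220 is 59.128.0.0/10 -> directly connected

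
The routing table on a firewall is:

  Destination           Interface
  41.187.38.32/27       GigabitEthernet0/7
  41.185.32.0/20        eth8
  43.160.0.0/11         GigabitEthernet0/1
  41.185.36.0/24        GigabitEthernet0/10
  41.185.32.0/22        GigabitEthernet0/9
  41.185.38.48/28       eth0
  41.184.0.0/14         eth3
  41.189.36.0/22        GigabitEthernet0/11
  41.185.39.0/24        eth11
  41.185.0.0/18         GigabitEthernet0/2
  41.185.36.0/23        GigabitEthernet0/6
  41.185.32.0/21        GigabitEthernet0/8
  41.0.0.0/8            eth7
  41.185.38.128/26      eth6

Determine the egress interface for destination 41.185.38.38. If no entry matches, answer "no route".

GigabitEthernet0/8

Routes whose prefix contains 41.185.38.38:
  41.0.0.0/8 (41.0.0.0 - 41.255.255.255) -> eth7
  41.184.0.0/14 (41.184.0.0 - 41.187.255.255) -> eth3
  41.185.0.0/18 (41.185.0.0 - 41.185.63.255) -> GigabitEthernet0/2
  41.185.32.0/20 (41.185.32.0 - 41.185.47.255) -> eth8
  41.185.32.0/21 (41.185.32.0 - 41.185.39.255) -> GigabitEthernet0/8
More-specific entries that do NOT match:
  41.185.38.48/28 (41.185.38.48 - 41.185.38.63) does not contain 41.185.38.38
  41.187.38.32/27 (41.187.38.32 - 41.187.38.63) does not contain 41.185.38.38
  41.185.38.128/26 (41.185.38.128 - 41.185.38.191) does not contain 41.185.38.38
  41.185.36.0/24 (41.185.36.0 - 41.185.36.255) does not contain 41.185.38.38
  41.185.39.0/24 (41.185.39.0 - 41.185.39.255) does not contain 41.185.38.38
  41.185.36.0/23 (41.185.36.0 - 41.185.37.255) does not contain 41.185.38.38
  41.185.32.0/22 (41.185.32.0 - 41.185.35.255) does not contain 41.185.38.38
  41.189.36.0/22 (41.189.36.0 - 41.189.39.255) does not contain 41.185.38.38
Longest matching prefix is /21 -> interface GigabitEthernet0/8.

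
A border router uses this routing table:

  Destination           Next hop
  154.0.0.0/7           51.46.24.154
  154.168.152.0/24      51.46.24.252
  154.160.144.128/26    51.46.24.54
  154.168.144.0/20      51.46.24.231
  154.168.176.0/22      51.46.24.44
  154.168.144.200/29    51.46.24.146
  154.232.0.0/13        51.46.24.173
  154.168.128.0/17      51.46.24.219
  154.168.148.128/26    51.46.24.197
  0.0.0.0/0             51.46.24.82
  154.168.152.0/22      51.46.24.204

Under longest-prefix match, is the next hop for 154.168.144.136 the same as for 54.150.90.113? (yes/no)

154.168.144.136: longest match 154.168.144.0/20 -> 51.46.24.231
54.150.90.113: longest match 0.0.0.0/0 -> 51.46.24.82

no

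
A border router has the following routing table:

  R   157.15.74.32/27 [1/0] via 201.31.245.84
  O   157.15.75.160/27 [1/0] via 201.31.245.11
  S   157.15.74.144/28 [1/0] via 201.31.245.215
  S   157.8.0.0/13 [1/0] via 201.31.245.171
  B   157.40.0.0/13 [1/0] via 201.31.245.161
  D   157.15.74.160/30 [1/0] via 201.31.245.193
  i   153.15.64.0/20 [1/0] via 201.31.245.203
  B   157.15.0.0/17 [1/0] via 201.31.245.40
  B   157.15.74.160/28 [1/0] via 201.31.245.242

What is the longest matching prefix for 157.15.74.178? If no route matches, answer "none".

Entries matching 157.15.74.178:
  157.8.0.0/13 (157.8.0.0 - 157.15.255.255)
  157.15.0.0/17 (157.15.0.0 - 157.15.127.255)
Most specific is 157.15.0.0/17.

157.15.0.0/17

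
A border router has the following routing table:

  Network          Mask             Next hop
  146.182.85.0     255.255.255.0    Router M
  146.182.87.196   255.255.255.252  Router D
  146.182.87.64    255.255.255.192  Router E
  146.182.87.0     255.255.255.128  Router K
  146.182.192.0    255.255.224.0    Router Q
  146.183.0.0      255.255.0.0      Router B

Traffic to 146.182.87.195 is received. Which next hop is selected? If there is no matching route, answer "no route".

no route

No entry's prefix contains 146.182.87.195; there is no default route.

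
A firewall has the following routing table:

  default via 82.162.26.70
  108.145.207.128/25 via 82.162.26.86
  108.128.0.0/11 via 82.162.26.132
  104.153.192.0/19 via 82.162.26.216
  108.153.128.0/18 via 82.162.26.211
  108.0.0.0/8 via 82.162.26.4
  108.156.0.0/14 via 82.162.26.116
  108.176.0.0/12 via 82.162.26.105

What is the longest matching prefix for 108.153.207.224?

Entries matching 108.153.207.224:
  0.0.0.0/0 (default, matches everything)
  108.0.0.0/8 (108.0.0.0 - 108.255.255.255)
  108.128.0.0/11 (108.128.0.0 - 108.159.255.255)
Most specific is 108.128.0.0/11.

108.128.0.0/11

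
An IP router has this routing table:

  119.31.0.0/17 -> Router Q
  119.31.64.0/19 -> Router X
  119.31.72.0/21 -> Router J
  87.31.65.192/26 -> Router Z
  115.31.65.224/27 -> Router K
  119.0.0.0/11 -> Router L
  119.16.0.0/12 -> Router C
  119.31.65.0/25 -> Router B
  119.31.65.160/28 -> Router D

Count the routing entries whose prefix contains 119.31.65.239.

4

Prefixes containing 119.31.65.239:
  119.0.0.0/11 (119.0.0.0 - 119.31.255.255)
  119.16.0.0/12 (119.16.0.0 - 119.31.255.255)
  119.31.0.0/17 (119.31.0.0 - 119.31.127.255)
  119.31.64.0/19 (119.31.64.0 - 119.31.95.255)
Total matching entries: 4.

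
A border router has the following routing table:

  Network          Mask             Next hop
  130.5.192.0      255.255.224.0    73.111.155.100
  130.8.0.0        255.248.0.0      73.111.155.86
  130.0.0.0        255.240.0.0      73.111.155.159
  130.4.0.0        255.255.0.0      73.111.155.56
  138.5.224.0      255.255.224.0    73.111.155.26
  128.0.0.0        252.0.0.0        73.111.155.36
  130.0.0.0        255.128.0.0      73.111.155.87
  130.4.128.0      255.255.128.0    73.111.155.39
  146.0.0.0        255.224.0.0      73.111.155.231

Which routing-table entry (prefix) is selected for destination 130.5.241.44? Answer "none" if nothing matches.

130.0.0.0/12

Entries matching 130.5.241.44:
  128.0.0.0/6 (128.0.0.0 - 131.255.255.255)
  130.0.0.0/9 (130.0.0.0 - 130.127.255.255)
  130.0.0.0/12 (130.0.0.0 - 130.15.255.255)
Most specific is 130.0.0.0/12.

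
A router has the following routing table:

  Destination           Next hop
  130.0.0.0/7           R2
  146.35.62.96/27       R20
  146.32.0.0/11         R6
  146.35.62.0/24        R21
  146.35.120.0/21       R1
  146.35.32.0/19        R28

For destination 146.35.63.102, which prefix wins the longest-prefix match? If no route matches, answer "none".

Entries matching 146.35.63.102:
  146.32.0.0/11 (146.32.0.0 - 146.63.255.255)
  146.35.32.0/19 (146.35.32.0 - 146.35.63.255)
Most specific is 146.35.32.0/19.

146.35.32.0/19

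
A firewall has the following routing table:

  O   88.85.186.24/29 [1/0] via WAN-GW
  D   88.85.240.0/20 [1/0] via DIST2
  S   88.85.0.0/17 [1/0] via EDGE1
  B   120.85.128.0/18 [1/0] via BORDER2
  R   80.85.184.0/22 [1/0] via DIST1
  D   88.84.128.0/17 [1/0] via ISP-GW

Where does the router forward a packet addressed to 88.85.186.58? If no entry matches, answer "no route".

no route

No entry's prefix contains 88.85.186.58; there is no default route.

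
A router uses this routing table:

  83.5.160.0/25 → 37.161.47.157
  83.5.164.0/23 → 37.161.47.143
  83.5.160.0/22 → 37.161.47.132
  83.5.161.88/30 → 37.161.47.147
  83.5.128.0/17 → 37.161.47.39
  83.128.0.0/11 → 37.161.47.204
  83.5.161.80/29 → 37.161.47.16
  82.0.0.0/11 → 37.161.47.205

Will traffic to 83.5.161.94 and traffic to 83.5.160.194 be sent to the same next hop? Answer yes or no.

83.5.161.94: longest match 83.5.160.0/22 -> 37.161.47.132
83.5.160.194: longest match 83.5.160.0/22 -> 37.161.47.132

yes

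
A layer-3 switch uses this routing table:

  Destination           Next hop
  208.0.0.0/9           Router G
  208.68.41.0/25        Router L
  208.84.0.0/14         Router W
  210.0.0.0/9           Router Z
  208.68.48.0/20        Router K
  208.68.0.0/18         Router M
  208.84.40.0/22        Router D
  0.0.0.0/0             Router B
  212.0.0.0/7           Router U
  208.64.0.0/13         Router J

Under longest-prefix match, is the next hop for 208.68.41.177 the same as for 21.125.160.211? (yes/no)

208.68.41.177: longest match 208.68.0.0/18 -> Router M
21.125.160.211: longest match 0.0.0.0/0 -> Router B

no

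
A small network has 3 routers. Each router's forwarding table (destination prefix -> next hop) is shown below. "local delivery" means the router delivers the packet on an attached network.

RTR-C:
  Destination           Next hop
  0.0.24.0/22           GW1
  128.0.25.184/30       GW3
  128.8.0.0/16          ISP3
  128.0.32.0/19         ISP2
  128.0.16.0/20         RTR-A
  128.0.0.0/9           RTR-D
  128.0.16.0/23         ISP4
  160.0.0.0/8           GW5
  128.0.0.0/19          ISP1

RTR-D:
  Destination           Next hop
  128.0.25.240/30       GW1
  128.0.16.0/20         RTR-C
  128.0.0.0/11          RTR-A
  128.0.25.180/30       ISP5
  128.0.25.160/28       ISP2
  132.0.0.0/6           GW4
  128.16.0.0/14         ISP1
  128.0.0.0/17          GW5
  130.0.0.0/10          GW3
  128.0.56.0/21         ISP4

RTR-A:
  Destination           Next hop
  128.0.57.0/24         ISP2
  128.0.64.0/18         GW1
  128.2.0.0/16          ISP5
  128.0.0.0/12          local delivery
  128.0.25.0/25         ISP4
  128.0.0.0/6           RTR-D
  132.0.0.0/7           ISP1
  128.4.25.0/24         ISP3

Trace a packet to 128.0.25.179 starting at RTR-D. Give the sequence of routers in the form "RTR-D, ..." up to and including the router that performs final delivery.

RTR-D, RTR-C, RTR-A

At RTR-D: longest match for 128.0.25.179 is 128.0.16.0/20 -> RTR-C
At RTR-C: longest match for 128.0.25.179 is 128.0.16.0/20 -> RTR-A
At RTR-A: longest match for 128.0.25.179 is 128.0.0.0/12 -> local delivery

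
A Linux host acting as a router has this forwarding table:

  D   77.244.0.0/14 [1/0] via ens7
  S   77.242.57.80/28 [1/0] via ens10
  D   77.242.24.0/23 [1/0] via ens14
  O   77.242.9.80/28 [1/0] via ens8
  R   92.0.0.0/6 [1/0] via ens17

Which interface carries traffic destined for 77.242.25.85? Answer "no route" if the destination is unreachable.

ens14

Routes whose prefix contains 77.242.25.85:
  77.242.24.0/23 (77.242.24.0 - 77.242.25.255) -> ens14
More-specific entries that do NOT match:
  77.242.57.80/28 (77.242.57.80 - 77.242.57.95) does not contain 77.242.25.85
  77.242.9.80/28 (77.242.9.80 - 77.242.9.95) does not contain 77.242.25.85
Longest matching prefix is /23 -> interface ens14.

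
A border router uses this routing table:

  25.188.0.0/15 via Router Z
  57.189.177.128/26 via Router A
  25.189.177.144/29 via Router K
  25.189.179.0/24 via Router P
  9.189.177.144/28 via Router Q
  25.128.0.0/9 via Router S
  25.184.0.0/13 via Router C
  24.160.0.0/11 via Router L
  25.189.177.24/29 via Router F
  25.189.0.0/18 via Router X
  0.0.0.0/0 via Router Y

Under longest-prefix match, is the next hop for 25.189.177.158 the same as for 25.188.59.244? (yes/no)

25.189.177.158: longest match 25.188.0.0/15 -> Router Z
25.188.59.244: longest match 25.188.0.0/15 -> Router Z

yes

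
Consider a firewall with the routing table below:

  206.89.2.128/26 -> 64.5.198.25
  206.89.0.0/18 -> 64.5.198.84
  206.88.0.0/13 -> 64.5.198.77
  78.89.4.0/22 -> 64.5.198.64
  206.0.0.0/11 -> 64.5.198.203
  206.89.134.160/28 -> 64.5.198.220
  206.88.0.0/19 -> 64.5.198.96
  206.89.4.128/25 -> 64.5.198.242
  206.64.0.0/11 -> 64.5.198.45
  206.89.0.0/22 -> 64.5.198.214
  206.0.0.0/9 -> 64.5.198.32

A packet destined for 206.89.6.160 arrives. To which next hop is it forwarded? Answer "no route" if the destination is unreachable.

64.5.198.84

Routes whose prefix contains 206.89.6.160:
  206.0.0.0/9 (206.0.0.0 - 206.127.255.255) -> 64.5.198.32
  206.64.0.0/11 (206.64.0.0 - 206.95.255.255) -> 64.5.198.45
  206.88.0.0/13 (206.88.0.0 - 206.95.255.255) -> 64.5.198.77
  206.89.0.0/18 (206.89.0.0 - 206.89.63.255) -> 64.5.198.84
More-specific entries that do NOT match:
  206.89.134.160/28 (206.89.134.160 - 206.89.134.175) does not contain 206.89.6.160
  206.89.2.128/26 (206.89.2.128 - 206.89.2.191) does not contain 206.89.6.160
  206.89.4.128/25 (206.89.4.128 - 206.89.4.255) does not contain 206.89.6.160
  78.89.4.0/22 (78.89.4.0 - 78.89.7.255) does not contain 206.89.6.160
  206.89.0.0/22 (206.89.0.0 - 206.89.3.255) does not contain 206.89.6.160
  206.88.0.0/19 (206.88.0.0 - 206.88.31.255) does not contain 206.89.6.160
Longest matching prefix is /18 -> next hop 64.5.198.84.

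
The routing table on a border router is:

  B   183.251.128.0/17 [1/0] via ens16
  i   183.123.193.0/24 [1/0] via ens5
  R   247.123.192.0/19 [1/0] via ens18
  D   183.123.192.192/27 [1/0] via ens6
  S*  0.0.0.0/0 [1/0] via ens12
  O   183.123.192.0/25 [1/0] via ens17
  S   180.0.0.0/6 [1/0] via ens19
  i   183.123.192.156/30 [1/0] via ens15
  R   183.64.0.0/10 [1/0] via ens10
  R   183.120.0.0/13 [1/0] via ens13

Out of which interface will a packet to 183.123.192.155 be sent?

Routes whose prefix contains 183.123.192.155:
  0.0.0.0/0 (default, matches everything) -> ens12
  180.0.0.0/6 (180.0.0.0 - 183.255.255.255) -> ens19
  183.64.0.0/10 (183.64.0.0 - 183.127.255.255) -> ens10
  183.120.0.0/13 (183.120.0.0 - 183.127.255.255) -> ens13
More-specific entries that do NOT match:
  183.123.192.156/30 (183.123.192.156 - 183.123.192.159) does not contain 183.123.192.155
  183.123.192.192/27 (183.123.192.192 - 183.123.192.223) does not contain 183.123.192.155
  183.123.192.0/25 (183.123.192.0 - 183.123.192.127) does not contain 183.123.192.155
  183.123.193.0/24 (183.123.193.0 - 183.123.193.255) does not contain 183.123.192.155
  247.123.192.0/19 (247.123.192.0 - 247.123.223.255) does not contain 183.123.192.155
  183.251.128.0/17 (183.251.128.0 - 183.251.255.255) does not contain 183.123.192.155
Longest matching prefix is /13 -> interface ens13.

ens13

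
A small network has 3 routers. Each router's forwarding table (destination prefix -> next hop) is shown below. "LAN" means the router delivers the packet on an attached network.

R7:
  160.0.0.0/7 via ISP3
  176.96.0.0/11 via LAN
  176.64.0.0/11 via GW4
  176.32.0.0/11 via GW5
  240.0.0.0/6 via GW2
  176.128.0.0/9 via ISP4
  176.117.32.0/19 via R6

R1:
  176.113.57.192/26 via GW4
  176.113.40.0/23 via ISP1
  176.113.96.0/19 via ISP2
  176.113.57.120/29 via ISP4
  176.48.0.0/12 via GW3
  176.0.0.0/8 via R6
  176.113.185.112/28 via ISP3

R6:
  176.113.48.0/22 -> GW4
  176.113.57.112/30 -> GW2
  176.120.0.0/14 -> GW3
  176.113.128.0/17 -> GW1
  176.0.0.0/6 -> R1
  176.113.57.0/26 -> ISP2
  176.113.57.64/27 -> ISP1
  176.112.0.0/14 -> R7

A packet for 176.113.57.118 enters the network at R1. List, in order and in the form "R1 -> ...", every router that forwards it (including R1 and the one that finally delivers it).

At R1: longest match for 176.113.57.118 is 176.0.0.0/8 -> R6
At R6: longest match for 176.113.57.118 is 176.112.0.0/14 -> R7
At R7: longest match for 176.113.57.118 is 176.96.0.0/11 -> LAN

R1 -> R6 -> R7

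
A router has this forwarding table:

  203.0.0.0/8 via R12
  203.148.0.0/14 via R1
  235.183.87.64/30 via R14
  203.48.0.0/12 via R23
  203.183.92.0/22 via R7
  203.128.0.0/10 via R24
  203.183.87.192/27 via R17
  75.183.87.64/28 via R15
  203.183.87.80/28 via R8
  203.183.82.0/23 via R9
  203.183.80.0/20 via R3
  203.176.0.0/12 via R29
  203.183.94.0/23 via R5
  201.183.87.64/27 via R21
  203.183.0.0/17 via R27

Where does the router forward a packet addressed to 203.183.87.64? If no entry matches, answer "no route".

R3

Routes whose prefix contains 203.183.87.64:
  203.0.0.0/8 (203.0.0.0 - 203.255.255.255) -> R12
  203.128.0.0/10 (203.128.0.0 - 203.191.255.255) -> R24
  203.176.0.0/12 (203.176.0.0 - 203.191.255.255) -> R29
  203.183.0.0/17 (203.183.0.0 - 203.183.127.255) -> R27
  203.183.80.0/20 (203.183.80.0 - 203.183.95.255) -> R3
More-specific entries that do NOT match:
  235.183.87.64/30 (235.183.87.64 - 235.183.87.67) does not contain 203.183.87.64
  75.183.87.64/28 (75.183.87.64 - 75.183.87.79) does not contain 203.183.87.64
  203.183.87.80/28 (203.183.87.80 - 203.183.87.95) does not contain 203.183.87.64
  203.183.87.192/27 (203.183.87.192 - 203.183.87.223) does not contain 203.183.87.64
  201.183.87.64/27 (201.183.87.64 - 201.183.87.95) does not contain 203.183.87.64
  203.183.82.0/23 (203.183.82.0 - 203.183.83.255) does not contain 203.183.87.64
  203.183.94.0/23 (203.183.94.0 - 203.183.95.255) does not contain 203.183.87.64
  203.183.92.0/22 (203.183.92.0 - 203.183.95.255) does not contain 203.183.87.64
Longest matching prefix is /20 -> next hop R3.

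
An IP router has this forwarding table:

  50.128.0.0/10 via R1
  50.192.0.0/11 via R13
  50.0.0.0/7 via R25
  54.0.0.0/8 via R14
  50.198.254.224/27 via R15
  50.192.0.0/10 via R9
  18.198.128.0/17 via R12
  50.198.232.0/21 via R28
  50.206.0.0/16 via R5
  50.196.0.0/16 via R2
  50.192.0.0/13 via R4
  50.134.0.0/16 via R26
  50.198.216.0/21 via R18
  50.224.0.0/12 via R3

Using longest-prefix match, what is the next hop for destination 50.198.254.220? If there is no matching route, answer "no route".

Routes whose prefix contains 50.198.254.220:
  50.0.0.0/7 (50.0.0.0 - 51.255.255.255) -> R25
  50.192.0.0/10 (50.192.0.0 - 50.255.255.255) -> R9
  50.192.0.0/11 (50.192.0.0 - 50.223.255.255) -> R13
  50.192.0.0/13 (50.192.0.0 - 50.199.255.255) -> R4
More-specific entries that do NOT match:
  50.198.254.224/27 (50.198.254.224 - 50.198.254.255) does not contain 50.198.254.220
  50.198.232.0/21 (50.198.232.0 - 50.198.239.255) does not contain 50.198.254.220
  50.198.216.0/21 (50.198.216.0 - 50.198.223.255) does not contain 50.198.254.220
  18.198.128.0/17 (18.198.128.0 - 18.198.255.255) does not contain 50.198.254.220
  50.206.0.0/16 (50.206.0.0 - 50.206.255.255) does not contain 50.198.254.220
  50.196.0.0/16 (50.196.0.0 - 50.196.255.255) does not contain 50.198.254.220
  50.134.0.0/16 (50.134.0.0 - 50.134.255.255) does not contain 50.198.254.220
Longest matching prefix is /13 -> next hop R4.

R4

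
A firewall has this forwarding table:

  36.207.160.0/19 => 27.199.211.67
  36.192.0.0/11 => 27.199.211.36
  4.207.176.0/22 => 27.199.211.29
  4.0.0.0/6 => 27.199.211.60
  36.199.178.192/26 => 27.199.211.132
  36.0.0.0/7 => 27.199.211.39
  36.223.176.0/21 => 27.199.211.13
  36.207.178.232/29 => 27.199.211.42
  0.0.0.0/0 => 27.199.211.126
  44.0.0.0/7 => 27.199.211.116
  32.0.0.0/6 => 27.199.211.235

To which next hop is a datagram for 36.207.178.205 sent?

27.199.211.67

Routes whose prefix contains 36.207.178.205:
  0.0.0.0/0 (default, matches everything) -> 27.199.211.126
  36.0.0.0/7 (36.0.0.0 - 37.255.255.255) -> 27.199.211.39
  36.192.0.0/11 (36.192.0.0 - 36.223.255.255) -> 27.199.211.36
  36.207.160.0/19 (36.207.160.0 - 36.207.191.255) -> 27.199.211.67
More-specific entries that do NOT match:
  36.207.178.232/29 (36.207.178.232 - 36.207.178.239) does not contain 36.207.178.205
  36.199.178.192/26 (36.199.178.192 - 36.199.178.255) does not contain 36.207.178.205
  4.207.176.0/22 (4.207.176.0 - 4.207.179.255) does not contain 36.207.178.205
  36.223.176.0/21 (36.223.176.0 - 36.223.183.255) does not contain 36.207.178.205
Longest matching prefix is /19 -> next hop 27.199.211.67.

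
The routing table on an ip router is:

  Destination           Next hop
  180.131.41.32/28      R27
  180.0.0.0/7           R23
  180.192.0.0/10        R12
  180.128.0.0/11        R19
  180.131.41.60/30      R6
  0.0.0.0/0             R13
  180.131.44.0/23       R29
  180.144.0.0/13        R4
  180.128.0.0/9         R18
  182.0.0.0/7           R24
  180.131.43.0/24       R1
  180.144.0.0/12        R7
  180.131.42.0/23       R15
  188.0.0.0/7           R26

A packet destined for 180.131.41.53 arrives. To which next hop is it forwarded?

R19

Routes whose prefix contains 180.131.41.53:
  0.0.0.0/0 (default, matches everything) -> R13
  180.0.0.0/7 (180.0.0.0 - 181.255.255.255) -> R23
  180.128.0.0/9 (180.128.0.0 - 180.255.255.255) -> R18
  180.128.0.0/11 (180.128.0.0 - 180.159.255.255) -> R19
More-specific entries that do NOT match:
  180.131.41.60/30 (180.131.41.60 - 180.131.41.63) does not contain 180.131.41.53
  180.131.41.32/28 (180.131.41.32 - 180.131.41.47) does not contain 180.131.41.53
  180.131.43.0/24 (180.131.43.0 - 180.131.43.255) does not contain 180.131.41.53
  180.131.44.0/23 (180.131.44.0 - 180.131.45.255) does not contain 180.131.41.53
  180.131.42.0/23 (180.131.42.0 - 180.131.43.255) does not contain 180.131.41.53
  180.144.0.0/13 (180.144.0.0 - 180.151.255.255) does not contain 180.131.41.53
  180.144.0.0/12 (180.144.0.0 - 180.159.255.255) does not contain 180.131.41.53
Longest matching prefix is /11 -> next hop R19.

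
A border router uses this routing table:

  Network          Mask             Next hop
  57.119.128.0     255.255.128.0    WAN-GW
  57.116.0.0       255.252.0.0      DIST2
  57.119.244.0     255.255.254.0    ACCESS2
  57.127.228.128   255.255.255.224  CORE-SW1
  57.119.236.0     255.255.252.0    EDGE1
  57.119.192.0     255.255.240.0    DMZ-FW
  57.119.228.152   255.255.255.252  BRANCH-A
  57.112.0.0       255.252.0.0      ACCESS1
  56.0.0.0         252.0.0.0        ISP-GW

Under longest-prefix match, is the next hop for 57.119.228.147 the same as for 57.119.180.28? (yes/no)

57.119.228.147: longest match 57.119.128.0/17 -> WAN-GW
57.119.180.28: longest match 57.119.128.0/17 -> WAN-GW

yes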